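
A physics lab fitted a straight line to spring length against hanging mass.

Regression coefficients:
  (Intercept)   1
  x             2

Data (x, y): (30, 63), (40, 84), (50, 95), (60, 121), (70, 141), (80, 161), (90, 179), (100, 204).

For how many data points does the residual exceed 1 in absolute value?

x=30: ŷ = 1 + 2·30 = 61; r = 63 − 61 = 2
x=40: ŷ = 1 + 2·40 = 81; r = 84 − 81 = 3
x=50: ŷ = 1 + 2·50 = 101; r = 95 − 101 = -6
x=60: ŷ = 1 + 2·60 = 121; r = 121 − 121 = 0
x=70: ŷ = 1 + 2·70 = 141; r = 141 − 141 = 0
x=80: ŷ = 1 + 2·80 = 161; r = 161 − 161 = 0
x=90: ŷ = 1 + 2·90 = 181; r = 179 − 181 = -2
x=100: ŷ = 1 + 2·100 = 201; r = 204 − 201 = 3
|r| > 1: x=30 (|r|=2), x=40 (|r|=3), x=50 (|r|=6), x=90 (|r|=2), x=100 (|r|=3) → 5

5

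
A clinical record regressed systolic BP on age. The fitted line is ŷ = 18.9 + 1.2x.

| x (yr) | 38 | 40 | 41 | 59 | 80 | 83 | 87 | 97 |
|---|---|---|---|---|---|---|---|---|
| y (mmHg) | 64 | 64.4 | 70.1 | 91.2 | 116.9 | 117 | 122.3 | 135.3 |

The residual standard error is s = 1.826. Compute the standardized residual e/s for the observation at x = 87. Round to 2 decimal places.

ŷ = 18.9 + 1.2·87 = 123.3
e = 122.3 − 123.3 = -1
e/s = -1 / 1.826 = -0.55

-0.55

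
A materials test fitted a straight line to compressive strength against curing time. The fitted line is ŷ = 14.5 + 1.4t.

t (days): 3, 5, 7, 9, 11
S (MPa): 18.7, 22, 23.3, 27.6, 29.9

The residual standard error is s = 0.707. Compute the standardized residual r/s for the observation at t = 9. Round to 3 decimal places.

0.707

ŷ = 14.5 + 1.4·9 = 27.1
r = 27.6 − 27.1 = 0.5
r/s = 0.5 / 0.707 = 0.707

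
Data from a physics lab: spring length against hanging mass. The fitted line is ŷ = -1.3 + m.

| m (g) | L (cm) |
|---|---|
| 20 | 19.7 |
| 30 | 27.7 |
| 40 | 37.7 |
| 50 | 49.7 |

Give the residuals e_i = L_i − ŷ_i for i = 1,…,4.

m=20: ŷ = -1.3 + 20 = 18.7; e = 19.7 − 18.7 = 1
m=30: ŷ = -1.3 + 30 = 28.7; e = 27.7 − 28.7 = -1
m=40: ŷ = -1.3 + 40 = 38.7; e = 37.7 − 38.7 = -1
m=50: ŷ = -1.3 + 50 = 48.7; e = 49.7 − 48.7 = 1

1, -1, -1, 1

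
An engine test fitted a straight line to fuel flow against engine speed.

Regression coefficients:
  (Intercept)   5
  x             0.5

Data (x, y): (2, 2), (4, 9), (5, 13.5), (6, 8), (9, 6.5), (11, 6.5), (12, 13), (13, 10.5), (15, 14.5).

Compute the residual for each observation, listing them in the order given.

-4, 2, 6, 0, -3, -4, 2, -1, 2

x=2: ŷ = 5 + 0.5·2 = 6; e = 2 − 6 = -4
x=4: ŷ = 5 + 0.5·4 = 7; e = 9 − 7 = 2
x=5: ŷ = 5 + 0.5·5 = 7.5; e = 13.5 − 7.5 = 6
x=6: ŷ = 5 + 0.5·6 = 8; e = 8 − 8 = 0
x=9: ŷ = 5 + 0.5·9 = 9.5; e = 6.5 − 9.5 = -3
x=11: ŷ = 5 + 0.5·11 = 10.5; e = 6.5 − 10.5 = -4
x=12: ŷ = 5 + 0.5·12 = 11; e = 13 − 11 = 2
x=13: ŷ = 5 + 0.5·13 = 11.5; e = 10.5 − 11.5 = -1
x=15: ŷ = 5 + 0.5·15 = 12.5; e = 14.5 − 12.5 = 2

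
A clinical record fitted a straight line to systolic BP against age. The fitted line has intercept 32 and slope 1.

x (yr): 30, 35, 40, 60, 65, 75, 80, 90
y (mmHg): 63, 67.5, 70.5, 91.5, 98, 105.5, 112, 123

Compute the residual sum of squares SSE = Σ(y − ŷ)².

SSE = 8

x=30: ŷ = 32 + 30 = 62; e = 63 − 62 = 1
x=35: ŷ = 32 + 35 = 67; e = 67.5 − 67 = 0.5
x=40: ŷ = 32 + 40 = 72; e = 70.5 − 72 = -1.5
x=60: ŷ = 32 + 60 = 92; e = 91.5 − 92 = -0.5
x=65: ŷ = 32 + 65 = 97; e = 98 − 97 = 1
x=75: ŷ = 32 + 75 = 107; e = 105.5 − 107 = -1.5
x=80: ŷ = 32 + 80 = 112; e = 112 − 112 = 0
x=90: ŷ = 32 + 90 = 122; e = 123 − 122 = 1
SSE = 1 + 0.25 + 2.25 + 0.25 + 1 + 2.25 + 0 + 1 = 8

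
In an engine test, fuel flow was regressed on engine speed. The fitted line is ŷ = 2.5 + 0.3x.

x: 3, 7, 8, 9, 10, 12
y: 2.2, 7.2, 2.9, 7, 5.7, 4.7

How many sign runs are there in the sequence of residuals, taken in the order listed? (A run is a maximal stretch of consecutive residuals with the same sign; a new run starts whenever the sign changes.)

x=3: ŷ = 2.5 + 0.3·3 = 3.4; e = 2.2 − 3.4 = -1.2
x=7: ŷ = 2.5 + 0.3·7 = 4.6; e = 7.2 − 4.6 = 2.6
x=8: ŷ = 2.5 + 0.3·8 = 4.9; e = 2.9 − 4.9 = -2
x=9: ŷ = 2.5 + 0.3·9 = 5.2; e = 7 − 5.2 = 1.8
x=10: ŷ = 2.5 + 0.3·10 = 5.5; e = 5.7 − 5.5 = 0.2
x=12: ŷ = 2.5 + 0.3·12 = 6.1; e = 4.7 − 6.1 = -1.4
Signs: − + − + + −
Runs: −×1, +×1, −×1, +×2, −×1 → 5

5 runs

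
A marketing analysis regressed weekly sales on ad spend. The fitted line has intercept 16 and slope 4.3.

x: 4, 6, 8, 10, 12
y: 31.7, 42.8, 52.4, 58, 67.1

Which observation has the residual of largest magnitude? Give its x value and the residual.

x=4: ŷ = 16 + 4.3·4 = 33.2; e = 31.7 − 33.2 = -1.5
x=6: ŷ = 16 + 4.3·6 = 41.8; e = 42.8 − 41.8 = 1
x=8: ŷ = 16 + 4.3·8 = 50.4; e = 52.4 − 50.4 = 2
x=10: ŷ = 16 + 4.3·10 = 59; e = 58 − 59 = -1
x=12: ŷ = 16 + 4.3·12 = 67.6; e = 67.1 − 67.6 = -0.5
Largest |e| is 2 at x = 8, residual 2.

x = 8, e = 2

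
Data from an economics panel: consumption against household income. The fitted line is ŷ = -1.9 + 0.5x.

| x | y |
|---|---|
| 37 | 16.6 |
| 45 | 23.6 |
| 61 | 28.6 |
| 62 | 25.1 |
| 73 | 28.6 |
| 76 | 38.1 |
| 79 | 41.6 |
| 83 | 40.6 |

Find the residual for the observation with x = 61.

ŷ = -1.9 + 0.5·61 = 28.6
e = 28.6 − 28.6 = 0

e = 0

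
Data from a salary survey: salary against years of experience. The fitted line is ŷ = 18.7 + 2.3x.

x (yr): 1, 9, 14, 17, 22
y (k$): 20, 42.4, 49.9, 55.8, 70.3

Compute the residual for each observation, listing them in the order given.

x=1: ŷ = 18.7 + 2.3·1 = 21; r = 20 − 21 = -1
x=9: ŷ = 18.7 + 2.3·9 = 39.4; r = 42.4 − 39.4 = 3
x=14: ŷ = 18.7 + 2.3·14 = 50.9; r = 49.9 − 50.9 = -1
x=17: ŷ = 18.7 + 2.3·17 = 57.8; r = 55.8 − 57.8 = -2
x=22: ŷ = 18.7 + 2.3·22 = 69.3; r = 70.3 − 69.3 = 1

-1, 3, -1, -2, 1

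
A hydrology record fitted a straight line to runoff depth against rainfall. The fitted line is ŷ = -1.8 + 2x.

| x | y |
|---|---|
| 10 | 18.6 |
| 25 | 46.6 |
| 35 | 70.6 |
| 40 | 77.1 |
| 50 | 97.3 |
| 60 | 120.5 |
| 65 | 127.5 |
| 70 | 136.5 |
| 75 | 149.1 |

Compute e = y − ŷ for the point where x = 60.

ŷ = -1.8 + 2·60 = 118.2
e = 120.5 − 118.2 = 2.3

e = 2.3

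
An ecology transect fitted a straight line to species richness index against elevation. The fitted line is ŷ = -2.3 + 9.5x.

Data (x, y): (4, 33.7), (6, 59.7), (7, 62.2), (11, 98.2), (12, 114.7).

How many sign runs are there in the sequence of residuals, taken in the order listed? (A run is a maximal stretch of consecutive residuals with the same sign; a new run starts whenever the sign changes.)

4 runs

x=4: ŷ = -2.3 + 9.5·4 = 35.7; r = 33.7 − 35.7 = -2
x=6: ŷ = -2.3 + 9.5·6 = 54.7; r = 59.7 − 54.7 = 5
x=7: ŷ = -2.3 + 9.5·7 = 64.2; r = 62.2 − 64.2 = -2
x=11: ŷ = -2.3 + 9.5·11 = 102.2; r = 98.2 − 102.2 = -4
x=12: ŷ = -2.3 + 9.5·12 = 111.7; r = 114.7 − 111.7 = 3
Signs: − + − − +
Runs: −×1, +×1, −×2, +×1 → 4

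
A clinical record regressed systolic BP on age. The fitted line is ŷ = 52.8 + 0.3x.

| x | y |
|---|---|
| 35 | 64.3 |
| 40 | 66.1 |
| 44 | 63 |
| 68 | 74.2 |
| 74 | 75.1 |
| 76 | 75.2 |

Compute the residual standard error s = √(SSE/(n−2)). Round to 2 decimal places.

x=35: ŷ = 52.8 + 0.3·35 = 63.3; e = 64.3 − 63.3 = 1
x=40: ŷ = 52.8 + 0.3·40 = 64.8; e = 66.1 − 64.8 = 1.3
x=44: ŷ = 52.8 + 0.3·44 = 66; e = 63 − 66 = -3
x=68: ŷ = 52.8 + 0.3·68 = 73.2; e = 74.2 − 73.2 = 1
x=74: ŷ = 52.8 + 0.3·74 = 75; e = 75.1 − 75 = 0.1
x=76: ŷ = 52.8 + 0.3·76 = 75.6; e = 75.2 − 75.6 = -0.4
SSE = 1 + 1.69 + 9 + 1 + 0.01 + 0.16 = 12.86
s = √(12.86/4) = √3.215 ≈ 1.79

s = 1.79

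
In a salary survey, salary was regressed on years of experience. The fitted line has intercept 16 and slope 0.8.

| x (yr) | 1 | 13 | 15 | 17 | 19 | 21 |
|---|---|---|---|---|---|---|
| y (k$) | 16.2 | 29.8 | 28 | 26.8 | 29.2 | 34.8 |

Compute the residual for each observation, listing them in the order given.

x=1: ŷ = 16 + 0.8·1 = 16.8; e = 16.2 − 16.8 = -0.6
x=13: ŷ = 16 + 0.8·13 = 26.4; e = 29.8 − 26.4 = 3.4
x=15: ŷ = 16 + 0.8·15 = 28; e = 28 − 28 = 0
x=17: ŷ = 16 + 0.8·17 = 29.6; e = 26.8 − 29.6 = -2.8
x=19: ŷ = 16 + 0.8·19 = 31.2; e = 29.2 − 31.2 = -2
x=21: ŷ = 16 + 0.8·21 = 32.8; e = 34.8 − 32.8 = 2

-0.6, 3.4, 0, -2.8, -2, 2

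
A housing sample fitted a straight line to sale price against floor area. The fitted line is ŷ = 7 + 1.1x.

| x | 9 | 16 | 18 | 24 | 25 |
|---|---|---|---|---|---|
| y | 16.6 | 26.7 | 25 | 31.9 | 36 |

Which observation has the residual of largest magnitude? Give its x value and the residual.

x = 16, e = 2.1

x=9: ŷ = 7 + 1.1·9 = 16.9; e = 16.6 − 16.9 = -0.3
x=16: ŷ = 7 + 1.1·16 = 24.6; e = 26.7 − 24.6 = 2.1
x=18: ŷ = 7 + 1.1·18 = 26.8; e = 25 − 26.8 = -1.8
x=24: ŷ = 7 + 1.1·24 = 33.4; e = 31.9 − 33.4 = -1.5
x=25: ŷ = 7 + 1.1·25 = 34.5; e = 36 − 34.5 = 1.5
Largest |e| is 2.1 at x = 16, residual 2.1.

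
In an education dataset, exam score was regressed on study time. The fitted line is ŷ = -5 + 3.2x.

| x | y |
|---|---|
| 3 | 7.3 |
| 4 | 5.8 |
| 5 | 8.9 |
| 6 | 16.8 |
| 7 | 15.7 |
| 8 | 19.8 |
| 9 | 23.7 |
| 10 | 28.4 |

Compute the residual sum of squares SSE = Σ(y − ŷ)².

x=3: ŷ = -5 + 3.2·3 = 4.6; e = 7.3 − 4.6 = 2.7
x=4: ŷ = -5 + 3.2·4 = 7.8; e = 5.8 − 7.8 = -2
x=5: ŷ = -5 + 3.2·5 = 11; e = 8.9 − 11 = -2.1
x=6: ŷ = -5 + 3.2·6 = 14.2; e = 16.8 − 14.2 = 2.6
x=7: ŷ = -5 + 3.2·7 = 17.4; e = 15.7 − 17.4 = -1.7
x=8: ŷ = -5 + 3.2·8 = 20.6; e = 19.8 − 20.6 = -0.8
x=9: ŷ = -5 + 3.2·9 = 23.8; e = 23.7 − 23.8 = -0.1
x=10: ŷ = -5 + 3.2·10 = 27; e = 28.4 − 27 = 1.4
SSE = 7.29 + 4 + 4.41 + 6.76 + 2.89 + 0.64 + 0.01 + 1.96 = 27.96

SSE = 27.96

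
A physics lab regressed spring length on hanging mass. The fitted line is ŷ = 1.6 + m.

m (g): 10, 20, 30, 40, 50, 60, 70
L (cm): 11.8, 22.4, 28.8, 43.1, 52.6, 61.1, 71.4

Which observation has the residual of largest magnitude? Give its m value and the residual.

m = 30, e = -2.8

m=10: ŷ = 1.6 + 10 = 11.6; e = 11.8 − 11.6 = 0.2
m=20: ŷ = 1.6 + 20 = 21.6; e = 22.4 − 21.6 = 0.8
m=30: ŷ = 1.6 + 30 = 31.6; e = 28.8 − 31.6 = -2.8
m=40: ŷ = 1.6 + 40 = 41.6; e = 43.1 − 41.6 = 1.5
m=50: ŷ = 1.6 + 50 = 51.6; e = 52.6 − 51.6 = 1
m=60: ŷ = 1.6 + 60 = 61.6; e = 61.1 − 61.6 = -0.5
m=70: ŷ = 1.6 + 70 = 71.6; e = 71.4 − 71.6 = -0.2
Largest |e| is 2.8 at m = 30, residual -2.8.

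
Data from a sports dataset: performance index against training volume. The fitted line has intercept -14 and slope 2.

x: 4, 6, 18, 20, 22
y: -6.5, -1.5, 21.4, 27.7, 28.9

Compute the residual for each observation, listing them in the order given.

-0.5, 0.5, -0.6, 1.7, -1.1

x=4: ŷ = -14 + 2·4 = -6; r = -6.5 − (-6) = -0.5
x=6: ŷ = -14 + 2·6 = -2; r = -1.5 − (-2) = 0.5
x=18: ŷ = -14 + 2·18 = 22; r = 21.4 − 22 = -0.6
x=20: ŷ = -14 + 2·20 = 26; r = 27.7 − 26 = 1.7
x=22: ŷ = -14 + 2·22 = 30; r = 28.9 − 30 = -1.1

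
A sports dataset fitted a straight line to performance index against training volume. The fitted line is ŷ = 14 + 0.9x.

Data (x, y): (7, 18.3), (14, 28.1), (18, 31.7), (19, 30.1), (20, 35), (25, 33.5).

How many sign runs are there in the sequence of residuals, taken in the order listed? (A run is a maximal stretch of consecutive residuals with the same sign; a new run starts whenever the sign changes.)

5 runs

x=7: ŷ = 14 + 0.9·7 = 20.3; r = 18.3 − 20.3 = -2
x=14: ŷ = 14 + 0.9·14 = 26.6; r = 28.1 − 26.6 = 1.5
x=18: ŷ = 14 + 0.9·18 = 30.2; r = 31.7 − 30.2 = 1.5
x=19: ŷ = 14 + 0.9·19 = 31.1; r = 30.1 − 31.1 = -1
x=20: ŷ = 14 + 0.9·20 = 32; r = 35 − 32 = 3
x=25: ŷ = 14 + 0.9·25 = 36.5; r = 33.5 − 36.5 = -3
Signs: − + + − + −
Runs: −×1, +×2, −×1, +×1, −×1 → 5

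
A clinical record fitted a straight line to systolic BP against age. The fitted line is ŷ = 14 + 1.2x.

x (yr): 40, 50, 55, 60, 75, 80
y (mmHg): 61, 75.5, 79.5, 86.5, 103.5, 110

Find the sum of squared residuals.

SSE = 4

x=40: ŷ = 14 + 1.2·40 = 62; r = 61 − 62 = -1
x=50: ŷ = 14 + 1.2·50 = 74; r = 75.5 − 74 = 1.5
x=55: ŷ = 14 + 1.2·55 = 80; r = 79.5 − 80 = -0.5
x=60: ŷ = 14 + 1.2·60 = 86; r = 86.5 − 86 = 0.5
x=75: ŷ = 14 + 1.2·75 = 104; r = 103.5 − 104 = -0.5
x=80: ŷ = 14 + 1.2·80 = 110; r = 110 − 110 = 0
SSE = 1 + 2.25 + 0.25 + 0.25 + 0.25 + 0 = 4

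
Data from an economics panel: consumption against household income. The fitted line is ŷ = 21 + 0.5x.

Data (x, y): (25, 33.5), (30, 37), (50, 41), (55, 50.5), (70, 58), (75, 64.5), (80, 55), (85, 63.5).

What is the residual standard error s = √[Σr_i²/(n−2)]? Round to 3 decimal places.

s = 4.203

x=25: ŷ = 21 + 0.5·25 = 33.5; r = 33.5 − 33.5 = 0
x=30: ŷ = 21 + 0.5·30 = 36; r = 37 − 36 = 1
x=50: ŷ = 21 + 0.5·50 = 46; r = 41 − 46 = -5
x=55: ŷ = 21 + 0.5·55 = 48.5; r = 50.5 − 48.5 = 2
x=70: ŷ = 21 + 0.5·70 = 56; r = 58 − 56 = 2
x=75: ŷ = 21 + 0.5·75 = 58.5; r = 64.5 − 58.5 = 6
x=80: ŷ = 21 + 0.5·80 = 61; r = 55 − 61 = -6
x=85: ŷ = 21 + 0.5·85 = 63.5; r = 63.5 − 63.5 = 0
SSE = 0 + 1 + 25 + 4 + 4 + 36 + 36 + 0 = 106
s = √(106/6) = √17.6667 ≈ 4.203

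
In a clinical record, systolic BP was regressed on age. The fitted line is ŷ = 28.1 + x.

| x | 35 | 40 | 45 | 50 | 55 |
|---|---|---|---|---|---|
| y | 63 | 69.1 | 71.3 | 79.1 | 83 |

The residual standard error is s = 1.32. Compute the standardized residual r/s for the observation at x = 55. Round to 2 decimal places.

ŷ = 28.1 + 55 = 83.1
r = 83 − 83.1 = -0.1
r/s = -0.1 / 1.32 = -0.08

-0.08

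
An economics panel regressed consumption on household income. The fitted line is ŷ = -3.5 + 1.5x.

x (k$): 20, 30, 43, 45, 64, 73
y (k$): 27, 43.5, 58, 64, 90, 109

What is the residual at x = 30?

e = 2

ŷ = -3.5 + 1.5·30 = 41.5
e = 43.5 − 41.5 = 2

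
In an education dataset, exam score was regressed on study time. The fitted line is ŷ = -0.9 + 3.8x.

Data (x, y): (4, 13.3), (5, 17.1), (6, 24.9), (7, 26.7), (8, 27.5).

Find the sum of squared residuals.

x=4: ŷ = -0.9 + 3.8·4 = 14.3; r = 13.3 − 14.3 = -1
x=5: ŷ = -0.9 + 3.8·5 = 18.1; r = 17.1 − 18.1 = -1
x=6: ŷ = -0.9 + 3.8·6 = 21.9; r = 24.9 − 21.9 = 3
x=7: ŷ = -0.9 + 3.8·7 = 25.7; r = 26.7 − 25.7 = 1
x=8: ŷ = -0.9 + 3.8·8 = 29.5; r = 27.5 − 29.5 = -2
SSE = 1 + 1 + 9 + 1 + 4 = 16

SSE = 16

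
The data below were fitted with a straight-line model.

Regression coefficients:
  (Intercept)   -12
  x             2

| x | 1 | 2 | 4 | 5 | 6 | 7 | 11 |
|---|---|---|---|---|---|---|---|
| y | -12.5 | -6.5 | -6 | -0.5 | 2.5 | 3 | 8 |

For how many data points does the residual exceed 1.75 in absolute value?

x=1: ŷ = -12 + 2·1 = -10; e = -12.5 − (-10) = -2.5
x=2: ŷ = -12 + 2·2 = -8; e = -6.5 − (-8) = 1.5
x=4: ŷ = -12 + 2·4 = -4; e = -6 − (-4) = -2
x=5: ŷ = -12 + 2·5 = -2; e = -0.5 − (-2) = 1.5
x=6: ŷ = -12 + 2·6 = 0; e = 2.5 − 0 = 2.5
x=7: ŷ = -12 + 2·7 = 2; e = 3 − 2 = 1
x=11: ŷ = -12 + 2·11 = 10; e = 8 − 10 = -2
|e| > 1.75: x=1 (|e|=2.5), x=4 (|e|=2), x=6 (|e|=2.5), x=11 (|e|=2) → 4

4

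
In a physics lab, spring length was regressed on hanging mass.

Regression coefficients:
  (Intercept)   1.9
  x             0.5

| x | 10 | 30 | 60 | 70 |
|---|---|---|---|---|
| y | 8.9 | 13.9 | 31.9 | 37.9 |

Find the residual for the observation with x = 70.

ŷ = 1.9 + 0.5·70 = 36.9
r = 37.9 − 36.9 = 1

r = 1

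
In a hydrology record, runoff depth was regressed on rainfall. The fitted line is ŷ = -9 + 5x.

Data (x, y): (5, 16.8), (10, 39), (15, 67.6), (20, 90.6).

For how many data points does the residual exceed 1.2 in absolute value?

x=5: ŷ = -9 + 5·5 = 16; r = 16.8 − 16 = 0.8
x=10: ŷ = -9 + 5·10 = 41; r = 39 − 41 = -2
x=15: ŷ = -9 + 5·15 = 66; r = 67.6 − 66 = 1.6
x=20: ŷ = -9 + 5·20 = 91; r = 90.6 − 91 = -0.4
|r| > 1.2: x=10 (|r|=2), x=15 (|r|=1.6) → 2

2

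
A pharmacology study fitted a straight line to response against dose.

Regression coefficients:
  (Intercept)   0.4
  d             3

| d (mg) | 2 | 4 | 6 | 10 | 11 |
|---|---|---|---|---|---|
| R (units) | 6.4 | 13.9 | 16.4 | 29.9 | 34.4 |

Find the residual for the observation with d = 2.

ŷ = 0.4 + 3·2 = 6.4
e = 6.4 − 6.4 = 0

e = 0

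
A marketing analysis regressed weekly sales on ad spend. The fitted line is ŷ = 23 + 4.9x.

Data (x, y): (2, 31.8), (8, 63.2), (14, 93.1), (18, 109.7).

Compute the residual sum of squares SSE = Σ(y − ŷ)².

SSE = 6.5

x=2: ŷ = 23 + 4.9·2 = 32.8; e = 31.8 − 32.8 = -1
x=8: ŷ = 23 + 4.9·8 = 62.2; e = 63.2 − 62.2 = 1
x=14: ŷ = 23 + 4.9·14 = 91.6; e = 93.1 − 91.6 = 1.5
x=18: ŷ = 23 + 4.9·18 = 111.2; e = 109.7 − 111.2 = -1.5
SSE = 1 + 1 + 2.25 + 2.25 = 6.5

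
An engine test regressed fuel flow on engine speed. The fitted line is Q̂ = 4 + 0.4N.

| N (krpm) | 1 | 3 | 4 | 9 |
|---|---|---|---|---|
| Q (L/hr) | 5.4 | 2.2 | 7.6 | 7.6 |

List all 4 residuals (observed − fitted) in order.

N=1: Q̂ = 4 + 0.4·1 = 4.4; r = 5.4 − 4.4 = 1
N=3: Q̂ = 4 + 0.4·3 = 5.2; r = 2.2 − 5.2 = -3
N=4: Q̂ = 4 + 0.4·4 = 5.6; r = 7.6 − 5.6 = 2
N=9: Q̂ = 4 + 0.4·9 = 7.6; r = 7.6 − 7.6 = 0

1, -3, 2, 0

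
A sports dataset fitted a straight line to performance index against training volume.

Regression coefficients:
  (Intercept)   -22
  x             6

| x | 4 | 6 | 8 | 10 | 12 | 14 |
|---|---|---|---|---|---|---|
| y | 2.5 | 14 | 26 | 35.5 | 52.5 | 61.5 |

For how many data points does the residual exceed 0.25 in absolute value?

4

x=4: ŷ = -22 + 6·4 = 2; e = 2.5 − 2 = 0.5
x=6: ŷ = -22 + 6·6 = 14; e = 14 − 14 = 0
x=8: ŷ = -22 + 6·8 = 26; e = 26 − 26 = 0
x=10: ŷ = -22 + 6·10 = 38; e = 35.5 − 38 = -2.5
x=12: ŷ = -22 + 6·12 = 50; e = 52.5 − 50 = 2.5
x=14: ŷ = -22 + 6·14 = 62; e = 61.5 − 62 = -0.5
|e| > 0.25: x=4 (|e|=0.5), x=10 (|e|=2.5), x=12 (|e|=2.5), x=14 (|e|=0.5) → 4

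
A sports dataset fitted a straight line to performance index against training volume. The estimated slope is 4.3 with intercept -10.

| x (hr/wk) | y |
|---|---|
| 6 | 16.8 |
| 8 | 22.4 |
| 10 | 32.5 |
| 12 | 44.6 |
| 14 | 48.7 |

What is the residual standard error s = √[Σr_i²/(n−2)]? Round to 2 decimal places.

x=6: ŷ = -10 + 4.3·6 = 15.8; r = 16.8 − 15.8 = 1
x=8: ŷ = -10 + 4.3·8 = 24.4; r = 22.4 − 24.4 = -2
x=10: ŷ = -10 + 4.3·10 = 33; r = 32.5 − 33 = -0.5
x=12: ŷ = -10 + 4.3·12 = 41.6; r = 44.6 − 41.6 = 3
x=14: ŷ = -10 + 4.3·14 = 50.2; r = 48.7 − 50.2 = -1.5
SSE = 1 + 4 + 0.25 + 9 + 2.25 = 16.5
s = √(16.5/3) = √5.5 ≈ 2.35

s = 2.35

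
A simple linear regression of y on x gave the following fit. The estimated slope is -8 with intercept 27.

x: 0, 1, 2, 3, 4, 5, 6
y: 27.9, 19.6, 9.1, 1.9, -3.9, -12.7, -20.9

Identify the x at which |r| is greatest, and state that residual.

x = 2, r = -1.9

x=0: ŷ = 27 − 8·0 = 27; r = 27.9 − 27 = 0.9
x=1: ŷ = 27 − 8·1 = 19; r = 19.6 − 19 = 0.6
x=2: ŷ = 27 − 8·2 = 11; r = 9.1 − 11 = -1.9
x=3: ŷ = 27 − 8·3 = 3; r = 1.9 − 3 = -1.1
x=4: ŷ = 27 − 8·4 = -5; r = -3.9 − (-5) = 1.1
x=5: ŷ = 27 − 8·5 = -13; r = -12.7 − (-13) = 0.3
x=6: ŷ = 27 − 8·6 = -21; r = -20.9 − (-21) = 0.1
Largest |r| is 1.9 at x = 2, residual -1.9.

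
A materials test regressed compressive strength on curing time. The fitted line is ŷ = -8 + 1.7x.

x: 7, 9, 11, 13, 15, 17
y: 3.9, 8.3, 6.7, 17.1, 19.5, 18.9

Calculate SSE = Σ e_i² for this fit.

SSE = 34

x=7: ŷ = -8 + 1.7·7 = 3.9; e = 3.9 − 3.9 = 0
x=9: ŷ = -8 + 1.7·9 = 7.3; e = 8.3 − 7.3 = 1
x=11: ŷ = -8 + 1.7·11 = 10.7; e = 6.7 − 10.7 = -4
x=13: ŷ = -8 + 1.7·13 = 14.1; e = 17.1 − 14.1 = 3
x=15: ŷ = -8 + 1.7·15 = 17.5; e = 19.5 − 17.5 = 2
x=17: ŷ = -8 + 1.7·17 = 20.9; e = 18.9 − 20.9 = -2
SSE = 0 + 1 + 16 + 9 + 4 + 4 = 34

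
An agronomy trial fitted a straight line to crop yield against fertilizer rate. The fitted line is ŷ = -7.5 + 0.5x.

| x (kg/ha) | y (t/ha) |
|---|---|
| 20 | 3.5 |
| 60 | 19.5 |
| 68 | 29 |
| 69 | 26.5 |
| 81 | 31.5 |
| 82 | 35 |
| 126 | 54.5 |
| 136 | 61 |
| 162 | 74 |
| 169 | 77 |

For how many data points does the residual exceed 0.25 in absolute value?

x=20: ŷ = -7.5 + 0.5·20 = 2.5; e = 3.5 − 2.5 = 1
x=60: ŷ = -7.5 + 0.5·60 = 22.5; e = 19.5 − 22.5 = -3
x=68: ŷ = -7.5 + 0.5·68 = 26.5; e = 29 − 26.5 = 2.5
x=69: ŷ = -7.5 + 0.5·69 = 27; e = 26.5 − 27 = -0.5
x=81: ŷ = -7.5 + 0.5·81 = 33; e = 31.5 − 33 = -1.5
x=82: ŷ = -7.5 + 0.5·82 = 33.5; e = 35 − 33.5 = 1.5
x=126: ŷ = -7.5 + 0.5·126 = 55.5; e = 54.5 − 55.5 = -1
x=136: ŷ = -7.5 + 0.5·136 = 60.5; e = 61 − 60.5 = 0.5
x=162: ŷ = -7.5 + 0.5·162 = 73.5; e = 74 − 73.5 = 0.5
x=169: ŷ = -7.5 + 0.5·169 = 77; e = 77 − 77 = 0
|e| > 0.25: x=20 (|e|=1), x=60 (|e|=3), x=68 (|e|=2.5), x=69 (|e|=0.5), x=81 (|e|=1.5), x=82 (|e|=1.5), x=126 (|e|=1), x=136 (|e|=0.5), x=162 (|e|=0.5) → 9

9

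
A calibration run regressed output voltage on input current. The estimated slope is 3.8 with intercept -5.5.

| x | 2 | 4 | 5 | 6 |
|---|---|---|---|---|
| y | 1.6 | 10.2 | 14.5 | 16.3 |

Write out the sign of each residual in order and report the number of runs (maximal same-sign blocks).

3 runs

x=2: ŷ = -5.5 + 3.8·2 = 2.1; e = 1.6 − 2.1 = -0.5
x=4: ŷ = -5.5 + 3.8·4 = 9.7; e = 10.2 − 9.7 = 0.5
x=5: ŷ = -5.5 + 3.8·5 = 13.5; e = 14.5 − 13.5 = 1
x=6: ŷ = -5.5 + 3.8·6 = 17.3; e = 16.3 − 17.3 = -1
Signs: − + + −
Runs: −×1, +×2, −×1 → 3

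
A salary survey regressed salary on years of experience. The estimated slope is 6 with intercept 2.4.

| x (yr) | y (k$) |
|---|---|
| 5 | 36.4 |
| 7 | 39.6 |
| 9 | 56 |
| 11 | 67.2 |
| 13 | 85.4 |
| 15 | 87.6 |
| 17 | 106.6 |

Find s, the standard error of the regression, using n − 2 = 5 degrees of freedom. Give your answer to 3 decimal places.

x=5: ŷ = 2.4 + 6·5 = 32.4; e = 36.4 − 32.4 = 4
x=7: ŷ = 2.4 + 6·7 = 44.4; e = 39.6 − 44.4 = -4.8
x=9: ŷ = 2.4 + 6·9 = 56.4; e = 56 − 56.4 = -0.4
x=11: ŷ = 2.4 + 6·11 = 68.4; e = 67.2 − 68.4 = -1.2
x=13: ŷ = 2.4 + 6·13 = 80.4; e = 85.4 − 80.4 = 5
x=15: ŷ = 2.4 + 6·15 = 92.4; e = 87.6 − 92.4 = -4.8
x=17: ŷ = 2.4 + 6·17 = 104.4; e = 106.6 − 104.4 = 2.2
SSE = 16 + 23.04 + 0.16 + 1.44 + 25 + 23.04 + 4.84 = 93.52
s = √(93.52/5) = √18.704 ≈ 4.325

s = 4.325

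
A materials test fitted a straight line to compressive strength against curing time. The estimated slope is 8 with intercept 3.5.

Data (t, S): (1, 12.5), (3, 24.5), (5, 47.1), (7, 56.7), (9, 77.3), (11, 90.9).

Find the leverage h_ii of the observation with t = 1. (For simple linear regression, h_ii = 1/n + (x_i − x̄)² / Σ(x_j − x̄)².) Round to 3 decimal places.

t̄ = (1 + 3 + 5 + 7 + 9 + 11)/6 = 6
Σ(t − t̄)² = 25 + 9 + 1 + 1 + 9 + 25 = 70
h = 1/6 + (-5)²/70 = 0.166667 + 0.357143 = 0.524

h = 0.524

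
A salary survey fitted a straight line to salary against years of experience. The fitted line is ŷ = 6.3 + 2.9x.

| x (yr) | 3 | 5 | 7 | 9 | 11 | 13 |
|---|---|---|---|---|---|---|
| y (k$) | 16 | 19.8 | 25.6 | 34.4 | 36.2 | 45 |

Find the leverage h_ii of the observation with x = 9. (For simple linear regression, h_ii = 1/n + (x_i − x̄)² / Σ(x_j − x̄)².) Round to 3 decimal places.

h = 0.181

x̄ = (3 + 5 + 7 + 9 + 11 + 13)/6 = 8
Σ(x − x̄)² = 25 + 9 + 1 + 1 + 9 + 25 = 70
h = 1/6 + (1)²/70 = 0.166667 + 0.0142857 = 0.181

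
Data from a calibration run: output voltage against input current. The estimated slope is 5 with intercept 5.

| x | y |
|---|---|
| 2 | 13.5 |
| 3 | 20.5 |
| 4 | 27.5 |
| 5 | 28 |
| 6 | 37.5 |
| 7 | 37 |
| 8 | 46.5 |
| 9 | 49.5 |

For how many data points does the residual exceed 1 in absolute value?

6

x=2: ŷ = 5 + 5·2 = 15; r = 13.5 − 15 = -1.5
x=3: ŷ = 5 + 5·3 = 20; r = 20.5 − 20 = 0.5
x=4: ŷ = 5 + 5·4 = 25; r = 27.5 − 25 = 2.5
x=5: ŷ = 5 + 5·5 = 30; r = 28 − 30 = -2
x=6: ŷ = 5 + 5·6 = 35; r = 37.5 − 35 = 2.5
x=7: ŷ = 5 + 5·7 = 40; r = 37 − 40 = -3
x=8: ŷ = 5 + 5·8 = 45; r = 46.5 − 45 = 1.5
x=9: ŷ = 5 + 5·9 = 50; r = 49.5 − 50 = -0.5
|r| > 1: x=2 (|r|=1.5), x=4 (|r|=2.5), x=5 (|r|=2), x=6 (|r|=2.5), x=7 (|r|=3), x=8 (|r|=1.5) → 6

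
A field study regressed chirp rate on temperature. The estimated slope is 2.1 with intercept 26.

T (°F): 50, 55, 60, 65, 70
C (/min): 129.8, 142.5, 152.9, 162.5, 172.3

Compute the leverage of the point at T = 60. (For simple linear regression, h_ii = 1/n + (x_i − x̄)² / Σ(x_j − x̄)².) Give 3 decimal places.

h = 0.200

T̄ = (50 + 55 + 60 + 65 + 70)/5 = 60
Σ(T − T̄)² = 100 + 25 + 0 + 25 + 100 = 250
h = 1/5 + (0)²/250 = 0.2 + 0 = 0.200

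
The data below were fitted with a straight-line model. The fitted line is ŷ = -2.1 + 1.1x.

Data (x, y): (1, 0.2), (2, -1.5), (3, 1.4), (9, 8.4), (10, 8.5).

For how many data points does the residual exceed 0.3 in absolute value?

4

x=1: ŷ = -2.1 + 1.1·1 = -1; r = 0.2 − (-1) = 1.2
x=2: ŷ = -2.1 + 1.1·2 = 0.1; r = -1.5 − 0.1 = -1.6
x=3: ŷ = -2.1 + 1.1·3 = 1.2; r = 1.4 − 1.2 = 0.2
x=9: ŷ = -2.1 + 1.1·9 = 7.8; r = 8.4 − 7.8 = 0.6
x=10: ŷ = -2.1 + 1.1·10 = 8.9; r = 8.5 − 8.9 = -0.4
|r| > 0.3: x=1 (|r|=1.2), x=2 (|r|=1.6), x=9 (|r|=0.6), x=10 (|r|=0.4) → 4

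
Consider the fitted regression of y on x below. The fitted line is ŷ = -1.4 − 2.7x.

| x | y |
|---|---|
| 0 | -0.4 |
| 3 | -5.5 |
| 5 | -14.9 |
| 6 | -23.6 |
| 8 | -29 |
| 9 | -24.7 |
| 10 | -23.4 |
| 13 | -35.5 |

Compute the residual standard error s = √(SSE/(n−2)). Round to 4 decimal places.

s = 4.3970

x=0: ŷ = -1.4 − 2.7·0 = -1.4; r = -0.4 − (-1.4) = 1
x=3: ŷ = -1.4 − 2.7·3 = -9.5; r = -5.5 − (-9.5) = 4
x=5: ŷ = -1.4 − 2.7·5 = -14.9; r = -14.9 − (-14.9) = 0
x=6: ŷ = -1.4 − 2.7·6 = -17.6; r = -23.6 − (-17.6) = -6
x=8: ŷ = -1.4 − 2.7·8 = -23; r = -29 − (-23) = -6
x=9: ŷ = -1.4 − 2.7·9 = -25.7; r = -24.7 − (-25.7) = 1
x=10: ŷ = -1.4 − 2.7·10 = -28.4; r = -23.4 − (-28.4) = 5
x=13: ŷ = -1.4 − 2.7·13 = -36.5; r = -35.5 − (-36.5) = 1
SSE = 1 + 16 + 0 + 36 + 36 + 1 + 25 + 1 = 116
s = √(116/6) = √19.3333 ≈ 4.3970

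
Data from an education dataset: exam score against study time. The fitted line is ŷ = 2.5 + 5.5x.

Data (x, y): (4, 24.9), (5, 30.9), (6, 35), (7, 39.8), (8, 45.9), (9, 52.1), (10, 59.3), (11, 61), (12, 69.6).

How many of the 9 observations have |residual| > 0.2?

x=4: ŷ = 2.5 + 5.5·4 = 24.5; r = 24.9 − 24.5 = 0.4
x=5: ŷ = 2.5 + 5.5·5 = 30; r = 30.9 − 30 = 0.9
x=6: ŷ = 2.5 + 5.5·6 = 35.5; r = 35 − 35.5 = -0.5
x=7: ŷ = 2.5 + 5.5·7 = 41; r = 39.8 − 41 = -1.2
x=8: ŷ = 2.5 + 5.5·8 = 46.5; r = 45.9 − 46.5 = -0.6
x=9: ŷ = 2.5 + 5.5·9 = 52; r = 52.1 − 52 = 0.1
x=10: ŷ = 2.5 + 5.5·10 = 57.5; r = 59.3 − 57.5 = 1.8
x=11: ŷ = 2.5 + 5.5·11 = 63; r = 61 − 63 = -2
x=12: ŷ = 2.5 + 5.5·12 = 68.5; r = 69.6 − 68.5 = 1.1
|r| > 0.2: x=4 (|r|=0.4), x=5 (|r|=0.9), x=6 (|r|=0.5), x=7 (|r|=1.2), x=8 (|r|=0.6), x=10 (|r|=1.8), x=11 (|r|=2), x=12 (|r|=1.1) → 8

8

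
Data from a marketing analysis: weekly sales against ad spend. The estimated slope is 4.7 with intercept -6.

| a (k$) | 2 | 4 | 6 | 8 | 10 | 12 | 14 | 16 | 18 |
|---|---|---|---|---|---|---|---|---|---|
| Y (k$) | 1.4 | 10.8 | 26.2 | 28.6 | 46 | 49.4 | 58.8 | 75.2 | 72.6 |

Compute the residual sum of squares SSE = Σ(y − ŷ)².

a=2: ŷ = -6 + 4.7·2 = 3.4; r = 1.4 − 3.4 = -2
a=4: ŷ = -6 + 4.7·4 = 12.8; r = 10.8 − 12.8 = -2
a=6: ŷ = -6 + 4.7·6 = 22.2; r = 26.2 − 22.2 = 4
a=8: ŷ = -6 + 4.7·8 = 31.6; r = 28.6 − 31.6 = -3
a=10: ŷ = -6 + 4.7·10 = 41; r = 46 − 41 = 5
a=12: ŷ = -6 + 4.7·12 = 50.4; r = 49.4 − 50.4 = -1
a=14: ŷ = -6 + 4.7·14 = 59.8; r = 58.8 − 59.8 = -1
a=16: ŷ = -6 + 4.7·16 = 69.2; r = 75.2 − 69.2 = 6
a=18: ŷ = -6 + 4.7·18 = 78.6; r = 72.6 − 78.6 = -6
SSE = 4 + 4 + 16 + 9 + 25 + 1 + 1 + 36 + 36 = 132

SSE = 132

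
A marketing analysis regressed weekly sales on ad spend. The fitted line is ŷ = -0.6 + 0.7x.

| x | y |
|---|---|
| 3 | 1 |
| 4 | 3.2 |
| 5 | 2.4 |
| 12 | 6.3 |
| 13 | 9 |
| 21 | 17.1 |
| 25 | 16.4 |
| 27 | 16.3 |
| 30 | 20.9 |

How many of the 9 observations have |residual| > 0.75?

x=3: ŷ = -0.6 + 0.7·3 = 1.5; e = 1 − 1.5 = -0.5
x=4: ŷ = -0.6 + 0.7·4 = 2.2; e = 3.2 − 2.2 = 1
x=5: ŷ = -0.6 + 0.7·5 = 2.9; e = 2.4 − 2.9 = -0.5
x=12: ŷ = -0.6 + 0.7·12 = 7.8; e = 6.3 − 7.8 = -1.5
x=13: ŷ = -0.6 + 0.7·13 = 8.5; e = 9 − 8.5 = 0.5
x=21: ŷ = -0.6 + 0.7·21 = 14.1; e = 17.1 − 14.1 = 3
x=25: ŷ = -0.6 + 0.7·25 = 16.9; e = 16.4 − 16.9 = -0.5
x=27: ŷ = -0.6 + 0.7·27 = 18.3; e = 16.3 − 18.3 = -2
x=30: ŷ = -0.6 + 0.7·30 = 20.4; e = 20.9 − 20.4 = 0.5
|e| > 0.75: x=4 (|e|=1), x=12 (|e|=1.5), x=21 (|e|=3), x=27 (|e|=2) → 4

4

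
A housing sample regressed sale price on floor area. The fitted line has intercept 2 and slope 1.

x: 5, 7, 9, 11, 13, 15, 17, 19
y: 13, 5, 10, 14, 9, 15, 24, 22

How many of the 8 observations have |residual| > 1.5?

x=5: ŷ = 2 + 5 = 7; r = 13 − 7 = 6
x=7: ŷ = 2 + 7 = 9; r = 5 − 9 = -4
x=9: ŷ = 2 + 9 = 11; r = 10 − 11 = -1
x=11: ŷ = 2 + 11 = 13; r = 14 − 13 = 1
x=13: ŷ = 2 + 13 = 15; r = 9 − 15 = -6
x=15: ŷ = 2 + 15 = 17; r = 15 − 17 = -2
x=17: ŷ = 2 + 17 = 19; r = 24 − 19 = 5
x=19: ŷ = 2 + 19 = 21; r = 22 − 21 = 1
|r| > 1.5: x=5 (|r|=6), x=7 (|r|=4), x=13 (|r|=6), x=15 (|r|=2), x=17 (|r|=5) → 5

5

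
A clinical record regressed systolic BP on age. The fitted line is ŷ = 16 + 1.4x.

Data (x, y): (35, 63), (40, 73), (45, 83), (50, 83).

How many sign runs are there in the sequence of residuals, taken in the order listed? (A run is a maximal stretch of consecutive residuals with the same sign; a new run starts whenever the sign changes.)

x=35: ŷ = 16 + 1.4·35 = 65; r = 63 − 65 = -2
x=40: ŷ = 16 + 1.4·40 = 72; r = 73 − 72 = 1
x=45: ŷ = 16 + 1.4·45 = 79; r = 83 − 79 = 4
x=50: ŷ = 16 + 1.4·50 = 86; r = 83 − 86 = -3
Signs: − + + −
Runs: −×1, +×2, −×1 → 3

3 runs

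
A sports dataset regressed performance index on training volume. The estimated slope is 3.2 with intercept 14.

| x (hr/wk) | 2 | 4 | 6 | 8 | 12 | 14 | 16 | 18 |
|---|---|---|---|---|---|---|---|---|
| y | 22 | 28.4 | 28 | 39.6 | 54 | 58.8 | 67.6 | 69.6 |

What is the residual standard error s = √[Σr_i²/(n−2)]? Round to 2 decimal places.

s = 2.72

x=2: ŷ = 14 + 3.2·2 = 20.4; r = 22 − 20.4 = 1.6
x=4: ŷ = 14 + 3.2·4 = 26.8; r = 28.4 − 26.8 = 1.6
x=6: ŷ = 14 + 3.2·6 = 33.2; r = 28 − 33.2 = -5.2
x=8: ŷ = 14 + 3.2·8 = 39.6; r = 39.6 − 39.6 = 0
x=12: ŷ = 14 + 3.2·12 = 52.4; r = 54 − 52.4 = 1.6
x=14: ŷ = 14 + 3.2·14 = 58.8; r = 58.8 − 58.8 = 0
x=16: ŷ = 14 + 3.2·16 = 65.2; r = 67.6 − 65.2 = 2.4
x=18: ŷ = 14 + 3.2·18 = 71.6; r = 69.6 − 71.6 = -2
SSE = 2.56 + 2.56 + 27.04 + 0 + 2.56 + 0 + 5.76 + 4 = 44.48
s = √(44.48/6) = √7.41333 ≈ 2.72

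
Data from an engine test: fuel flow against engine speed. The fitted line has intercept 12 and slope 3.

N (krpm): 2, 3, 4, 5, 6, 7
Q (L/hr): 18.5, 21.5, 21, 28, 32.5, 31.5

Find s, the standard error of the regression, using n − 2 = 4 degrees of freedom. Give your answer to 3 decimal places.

N=2: ŷ = 12 + 3·2 = 18; e = 18.5 − 18 = 0.5
N=3: ŷ = 12 + 3·3 = 21; e = 21.5 − 21 = 0.5
N=4: ŷ = 12 + 3·4 = 24; e = 21 − 24 = -3
N=5: ŷ = 12 + 3·5 = 27; e = 28 − 27 = 1
N=6: ŷ = 12 + 3·6 = 30; e = 32.5 − 30 = 2.5
N=7: ŷ = 12 + 3·7 = 33; e = 31.5 − 33 = -1.5
SSE = 0.25 + 0.25 + 9 + 1 + 6.25 + 2.25 = 19
s = √(19/4) = √4.75 ≈ 2.179

s = 2.179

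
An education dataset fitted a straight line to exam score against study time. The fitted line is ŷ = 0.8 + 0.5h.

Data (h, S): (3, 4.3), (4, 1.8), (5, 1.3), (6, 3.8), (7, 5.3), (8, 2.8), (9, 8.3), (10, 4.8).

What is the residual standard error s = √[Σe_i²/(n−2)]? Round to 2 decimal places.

s = 2.00

h=3: ŷ = 0.8 + 0.5·3 = 2.3; e = 4.3 − 2.3 = 2
h=4: ŷ = 0.8 + 0.5·4 = 2.8; e = 1.8 − 2.8 = -1
h=5: ŷ = 0.8 + 0.5·5 = 3.3; e = 1.3 − 3.3 = -2
h=6: ŷ = 0.8 + 0.5·6 = 3.8; e = 3.8 − 3.8 = 0
h=7: ŷ = 0.8 + 0.5·7 = 4.3; e = 5.3 − 4.3 = 1
h=8: ŷ = 0.8 + 0.5·8 = 4.8; e = 2.8 − 4.8 = -2
h=9: ŷ = 0.8 + 0.5·9 = 5.3; e = 8.3 − 5.3 = 3
h=10: ŷ = 0.8 + 0.5·10 = 5.8; e = 4.8 − 5.8 = -1
SSE = 4 + 1 + 4 + 0 + 1 + 4 + 9 + 1 = 24
s = √(24/6) = √4 ≈ 2.00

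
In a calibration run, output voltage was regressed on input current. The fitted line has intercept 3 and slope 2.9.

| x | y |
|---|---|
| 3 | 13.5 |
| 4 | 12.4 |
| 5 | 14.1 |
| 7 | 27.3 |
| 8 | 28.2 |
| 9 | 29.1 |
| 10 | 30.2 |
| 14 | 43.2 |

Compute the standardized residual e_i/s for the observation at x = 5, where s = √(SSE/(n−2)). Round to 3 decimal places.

-1.269

x=3: ŷ = 3 + 2.9·3 = 11.7; e = 13.5 − 11.7 = 1.8
x=4: ŷ = 3 + 2.9·4 = 14.6; e = 12.4 − 14.6 = -2.2
x=5: ŷ = 3 + 2.9·5 = 17.5; e = 14.1 − 17.5 = -3.4
x=7: ŷ = 3 + 2.9·7 = 23.3; e = 27.3 − 23.3 = 4
x=8: ŷ = 3 + 2.9·8 = 26.2; e = 28.2 − 26.2 = 2
x=9: ŷ = 3 + 2.9·9 = 29.1; e = 29.1 − 29.1 = 0
x=10: ŷ = 3 + 2.9·10 = 32; e = 30.2 − 32 = -1.8
x=14: ŷ = 3 + 2.9·14 = 43.6; e = 43.2 − 43.6 = -0.4
SSE = 3.24 + 4.84 + 11.56 + 16 + 4 + 0 + 3.24 + 0.16 = 43.04
s = √(43.04/6) = 2.67831
e/s = -3.4 / 2.67831 = -1.269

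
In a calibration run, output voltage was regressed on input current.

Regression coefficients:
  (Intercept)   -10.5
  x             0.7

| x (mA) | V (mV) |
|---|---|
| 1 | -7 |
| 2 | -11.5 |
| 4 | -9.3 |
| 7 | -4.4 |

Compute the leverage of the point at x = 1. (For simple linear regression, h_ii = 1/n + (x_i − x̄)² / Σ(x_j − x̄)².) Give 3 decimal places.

h = 0.548

x̄ = (1 + 2 + 4 + 7)/4 = 3.5
Σ(x − x̄)² = 6.25 + 2.25 + 0.25 + 12.25 = 21
h = 1/4 + (-2.5)²/21 = 0.25 + 0.297619 = 0.548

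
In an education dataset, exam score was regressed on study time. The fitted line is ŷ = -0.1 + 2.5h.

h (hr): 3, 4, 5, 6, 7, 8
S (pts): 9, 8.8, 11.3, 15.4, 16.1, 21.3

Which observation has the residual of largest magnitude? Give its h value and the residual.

h = 3, e = 1.6

h=3: ŷ = -0.1 + 2.5·3 = 7.4; e = 9 − 7.4 = 1.6
h=4: ŷ = -0.1 + 2.5·4 = 9.9; e = 8.8 − 9.9 = -1.1
h=5: ŷ = -0.1 + 2.5·5 = 12.4; e = 11.3 − 12.4 = -1.1
h=6: ŷ = -0.1 + 2.5·6 = 14.9; e = 15.4 − 14.9 = 0.5
h=7: ŷ = -0.1 + 2.5·7 = 17.4; e = 16.1 − 17.4 = -1.3
h=8: ŷ = -0.1 + 2.5·8 = 19.9; e = 21.3 − 19.9 = 1.4
Largest |e| is 1.6 at h = 3, residual 1.6.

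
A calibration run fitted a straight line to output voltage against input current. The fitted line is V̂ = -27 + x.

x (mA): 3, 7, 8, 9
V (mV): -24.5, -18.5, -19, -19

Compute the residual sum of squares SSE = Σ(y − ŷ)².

x=3: V̂ = -27 + 3 = -24; e = -24.5 − (-24) = -0.5
x=7: V̂ = -27 + 7 = -20; e = -18.5 − (-20) = 1.5
x=8: V̂ = -27 + 8 = -19; e = -19 − (-19) = 0
x=9: V̂ = -27 + 9 = -18; e = -19 − (-18) = -1
SSE = 0.25 + 2.25 + 0 + 1 = 3.5

SSE = 3.5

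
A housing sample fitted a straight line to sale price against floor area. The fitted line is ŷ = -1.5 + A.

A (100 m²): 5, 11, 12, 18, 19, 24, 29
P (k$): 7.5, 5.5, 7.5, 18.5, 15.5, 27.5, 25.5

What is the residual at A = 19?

r = -2

ŷ = -1.5 + 19 = 17.5
r = 15.5 − 17.5 = -2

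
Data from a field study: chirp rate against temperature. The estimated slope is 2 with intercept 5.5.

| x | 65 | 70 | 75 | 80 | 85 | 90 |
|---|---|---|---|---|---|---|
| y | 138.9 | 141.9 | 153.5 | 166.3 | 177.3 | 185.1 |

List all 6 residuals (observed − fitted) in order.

3.4, -3.6, -2, 0.8, 1.8, -0.4

x=65: ŷ = 5.5 + 2·65 = 135.5; e = 138.9 − 135.5 = 3.4
x=70: ŷ = 5.5 + 2·70 = 145.5; e = 141.9 − 145.5 = -3.6
x=75: ŷ = 5.5 + 2·75 = 155.5; e = 153.5 − 155.5 = -2
x=80: ŷ = 5.5 + 2·80 = 165.5; e = 166.3 − 165.5 = 0.8
x=85: ŷ = 5.5 + 2·85 = 175.5; e = 177.3 − 175.5 = 1.8
x=90: ŷ = 5.5 + 2·90 = 185.5; e = 185.1 − 185.5 = -0.4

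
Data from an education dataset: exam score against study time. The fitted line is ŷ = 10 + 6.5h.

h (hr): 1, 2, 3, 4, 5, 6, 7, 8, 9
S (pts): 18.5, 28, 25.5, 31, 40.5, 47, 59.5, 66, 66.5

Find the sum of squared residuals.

SSE = 114

h=1: ŷ = 10 + 6.5·1 = 16.5; r = 18.5 − 16.5 = 2
h=2: ŷ = 10 + 6.5·2 = 23; r = 28 − 23 = 5
h=3: ŷ = 10 + 6.5·3 = 29.5; r = 25.5 − 29.5 = -4
h=4: ŷ = 10 + 6.5·4 = 36; r = 31 − 36 = -5
h=5: ŷ = 10 + 6.5·5 = 42.5; r = 40.5 − 42.5 = -2
h=6: ŷ = 10 + 6.5·6 = 49; r = 47 − 49 = -2
h=7: ŷ = 10 + 6.5·7 = 55.5; r = 59.5 − 55.5 = 4
h=8: ŷ = 10 + 6.5·8 = 62; r = 66 − 62 = 4
h=9: ŷ = 10 + 6.5·9 = 68.5; r = 66.5 − 68.5 = -2
SSE = 4 + 25 + 16 + 25 + 4 + 4 + 16 + 16 + 4 = 114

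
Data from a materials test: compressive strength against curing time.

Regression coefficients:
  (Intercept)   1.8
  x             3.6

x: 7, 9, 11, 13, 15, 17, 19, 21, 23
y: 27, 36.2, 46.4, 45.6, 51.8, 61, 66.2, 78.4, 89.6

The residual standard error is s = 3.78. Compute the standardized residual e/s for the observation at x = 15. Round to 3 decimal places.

-1.058

ŷ = 1.8 + 3.6·15 = 55.8
e = 51.8 − 55.8 = -4
e/s = -4 / 3.78 = -1.058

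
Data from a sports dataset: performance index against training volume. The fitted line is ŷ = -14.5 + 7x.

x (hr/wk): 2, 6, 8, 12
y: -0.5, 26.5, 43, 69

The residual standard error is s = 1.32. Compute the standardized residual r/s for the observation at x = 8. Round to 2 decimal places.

ŷ = -14.5 + 7·8 = 41.5
r = 43 − 41.5 = 1.5
r/s = 1.5 / 1.32 = 1.14

1.14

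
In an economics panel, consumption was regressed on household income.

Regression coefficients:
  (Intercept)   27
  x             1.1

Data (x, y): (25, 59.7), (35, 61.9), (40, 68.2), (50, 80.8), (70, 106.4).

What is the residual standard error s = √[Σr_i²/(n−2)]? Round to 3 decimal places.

x=25: ŷ = 27 + 1.1·25 = 54.5; r = 59.7 − 54.5 = 5.2
x=35: ŷ = 27 + 1.1·35 = 65.5; r = 61.9 − 65.5 = -3.6
x=40: ŷ = 27 + 1.1·40 = 71; r = 68.2 − 71 = -2.8
x=50: ŷ = 27 + 1.1·50 = 82; r = 80.8 − 82 = -1.2
x=70: ŷ = 27 + 1.1·70 = 104; r = 106.4 − 104 = 2.4
SSE = 27.04 + 12.96 + 7.84 + 1.44 + 5.76 = 55.04
s = √(55.04/3) = √18.3467 ≈ 4.283

s = 4.283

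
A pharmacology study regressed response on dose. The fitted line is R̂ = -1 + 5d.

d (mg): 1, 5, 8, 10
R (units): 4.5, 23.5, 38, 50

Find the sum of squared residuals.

SSE = 2.5

d=1: R̂ = -1 + 5·1 = 4; e = 4.5 − 4 = 0.5
d=5: R̂ = -1 + 5·5 = 24; e = 23.5 − 24 = -0.5
d=8: R̂ = -1 + 5·8 = 39; e = 38 − 39 = -1
d=10: R̂ = -1 + 5·10 = 49; e = 50 − 49 = 1
SSE = 0.25 + 0.25 + 1 + 1 = 2.5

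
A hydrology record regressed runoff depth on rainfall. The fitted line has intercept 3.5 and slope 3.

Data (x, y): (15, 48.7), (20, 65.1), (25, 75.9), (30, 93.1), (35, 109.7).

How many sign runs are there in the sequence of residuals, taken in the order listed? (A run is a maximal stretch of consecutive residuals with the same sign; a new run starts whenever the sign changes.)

3 runs

x=15: ŷ = 3.5 + 3·15 = 48.5; e = 48.7 − 48.5 = 0.2
x=20: ŷ = 3.5 + 3·20 = 63.5; e = 65.1 − 63.5 = 1.6
x=25: ŷ = 3.5 + 3·25 = 78.5; e = 75.9 − 78.5 = -2.6
x=30: ŷ = 3.5 + 3·30 = 93.5; e = 93.1 − 93.5 = -0.4
x=35: ŷ = 3.5 + 3·35 = 108.5; e = 109.7 − 108.5 = 1.2
Signs: + + − − +
Runs: +×2, −×2, +×1 → 3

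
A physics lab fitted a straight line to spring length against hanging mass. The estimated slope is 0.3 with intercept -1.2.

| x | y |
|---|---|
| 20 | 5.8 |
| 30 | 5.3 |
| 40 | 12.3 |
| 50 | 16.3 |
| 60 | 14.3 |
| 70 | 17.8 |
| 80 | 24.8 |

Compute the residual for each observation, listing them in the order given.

x=20: ŷ = -1.2 + 0.3·20 = 4.8; e = 5.8 − 4.8 = 1
x=30: ŷ = -1.2 + 0.3·30 = 7.8; e = 5.3 − 7.8 = -2.5
x=40: ŷ = -1.2 + 0.3·40 = 10.8; e = 12.3 − 10.8 = 1.5
x=50: ŷ = -1.2 + 0.3·50 = 13.8; e = 16.3 − 13.8 = 2.5
x=60: ŷ = -1.2 + 0.3·60 = 16.8; e = 14.3 − 16.8 = -2.5
x=70: ŷ = -1.2 + 0.3·70 = 19.8; e = 17.8 − 19.8 = -2
x=80: ŷ = -1.2 + 0.3·80 = 22.8; e = 24.8 − 22.8 = 2

1, -2.5, 1.5, 2.5, -2.5, -2, 2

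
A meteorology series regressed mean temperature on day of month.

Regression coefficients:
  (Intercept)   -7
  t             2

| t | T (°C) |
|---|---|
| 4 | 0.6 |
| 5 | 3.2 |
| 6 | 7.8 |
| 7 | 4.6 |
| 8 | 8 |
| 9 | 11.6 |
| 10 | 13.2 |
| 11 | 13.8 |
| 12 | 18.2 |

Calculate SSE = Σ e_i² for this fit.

SSE = 18.08

t=4: ŷ = -7 + 2·4 = 1; e = 0.6 − 1 = -0.4
t=5: ŷ = -7 + 2·5 = 3; e = 3.2 − 3 = 0.2
t=6: ŷ = -7 + 2·6 = 5; e = 7.8 − 5 = 2.8
t=7: ŷ = -7 + 2·7 = 7; e = 4.6 − 7 = -2.4
t=8: ŷ = -7 + 2·8 = 9; e = 8 − 9 = -1
t=9: ŷ = -7 + 2·9 = 11; e = 11.6 − 11 = 0.6
t=10: ŷ = -7 + 2·10 = 13; e = 13.2 − 13 = 0.2
t=11: ŷ = -7 + 2·11 = 15; e = 13.8 − 15 = -1.2
t=12: ŷ = -7 + 2·12 = 17; e = 18.2 − 17 = 1.2
SSE = 0.16 + 0.04 + 7.84 + 5.76 + 1 + 0.36 + 0.04 + 1.44 + 1.44 = 18.08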